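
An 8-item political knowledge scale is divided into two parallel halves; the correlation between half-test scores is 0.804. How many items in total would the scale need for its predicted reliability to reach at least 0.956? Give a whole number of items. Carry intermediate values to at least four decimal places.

r_full = 2(0.804)/(1 + 0.804) = 0.8914
n = r_tgt(1 − r_full) / [r_full(1 − r_tgt)] = 0.956 × 0.1086 / (0.8914 × 0.044) ≈ 2.6471
Items = 2.6471 × 8 ≈ 21.18 → 22

22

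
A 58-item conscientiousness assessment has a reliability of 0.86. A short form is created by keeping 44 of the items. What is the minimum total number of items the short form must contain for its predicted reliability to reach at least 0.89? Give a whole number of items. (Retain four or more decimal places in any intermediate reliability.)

First, r for the 44-item form: n = 44/58 = 0.7586, so r_44 = 0.7586·0.86/(1 + (0.7586 − 1)·0.86) = 0.8233
Length factor from the short form to reach 0.89: n' = 0.89(1 − 0.8233) / [0.8233(1 − 0.89)] ≈ 1.7365
Total items = 1.7365 × 44 = 76.41, rounded up to 77.

77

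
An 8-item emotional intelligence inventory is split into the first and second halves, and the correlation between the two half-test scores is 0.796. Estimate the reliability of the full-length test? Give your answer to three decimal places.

0.886

r_full = 2r_hh / (1 + r_hh) = 2 × 0.796 / (1 + 0.796)
r_full = 1.5920 / 1.7960 ≈ 0.8864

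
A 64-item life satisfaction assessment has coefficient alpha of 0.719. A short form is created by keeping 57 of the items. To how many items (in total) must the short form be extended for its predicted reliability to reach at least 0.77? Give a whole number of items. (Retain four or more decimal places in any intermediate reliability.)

84

Short-form reliability: n = 57/64 = 0.8906; r_57 = n·r/(1+(n−1)r) ≈ 0.6950
Length factor from the short form to reach 0.77: n' = 0.77(1 − 0.6950) / [0.6950(1 − 0.77)] ≈ 1.4692
Total items = 1.4692 × 57 = 83.74, rounded up to 84.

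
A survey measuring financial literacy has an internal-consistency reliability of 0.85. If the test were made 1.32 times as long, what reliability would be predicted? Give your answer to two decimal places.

r_new = (1.32 × 0.85) / (1 + (1.32 − 1) × 0.85)
r_new = 1.1220 / 1.2720 ≈ 0.8821

0.88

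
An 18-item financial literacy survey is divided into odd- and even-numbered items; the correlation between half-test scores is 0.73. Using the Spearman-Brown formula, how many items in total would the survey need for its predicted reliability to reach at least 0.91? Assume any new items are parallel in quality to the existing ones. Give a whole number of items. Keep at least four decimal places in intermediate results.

34

Corrected full-test reliability: r_full = 2 × 0.73 / (1 + 0.73) ≈ 0.8439
n = r_tgt(1 − r_full) / [r_full(1 − r_tgt)] = 0.91 × 0.1561 / (0.8439 × 0.09) ≈ 1.8703
Items = 1.8703 × 18 ≈ 33.67 → 34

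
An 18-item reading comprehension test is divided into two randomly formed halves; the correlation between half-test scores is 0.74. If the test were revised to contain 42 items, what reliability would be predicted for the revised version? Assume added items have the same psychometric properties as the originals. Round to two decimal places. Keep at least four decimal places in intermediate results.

0.93

First correct the split-half correlation to full-test reliability: r_full = 2 × 0.74 / (1 + 0.74) ≈ 0.8506
Length factor from 18 to 42 items: n = 42/18 = 2.3333
r_new = n·r_full / (1 + (n − 1)·r_full) = 1.9847 / 2.1341 ≈ 0.9300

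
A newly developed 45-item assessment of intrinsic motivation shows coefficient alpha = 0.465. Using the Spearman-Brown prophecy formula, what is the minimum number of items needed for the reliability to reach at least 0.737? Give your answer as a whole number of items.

n = 0.737 × (1 − 0.465) / [ 0.465 × (1 − 0.737) ]
  = 0.394295 / 0.122295 = 3.2241
3.2241 × 45 = 145.08 → 146 items

146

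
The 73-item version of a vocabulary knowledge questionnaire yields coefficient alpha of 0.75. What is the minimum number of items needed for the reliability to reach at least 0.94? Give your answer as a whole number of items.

382

Invert Spearman-Brown to solve for n:
n = r_target (1 − r_old) / [ r_old (1 − r_target) ]
n = 0.94 × (1 − 0.75) / [ 0.75 × (1 − 0.94) ]
n = 0.2350 / 0.0450 ≈ 5.2222
So the test needs 5.2222 × 73 ≈ 381.22 items; rounding up, 382.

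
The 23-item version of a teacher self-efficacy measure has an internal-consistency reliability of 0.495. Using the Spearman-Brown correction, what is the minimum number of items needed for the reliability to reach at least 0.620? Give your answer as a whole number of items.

39

Rearranging the Spearman-Brown formula for n,
n = r*(1 − r) / [ r (1 − r*) ]
n = [0.620 × 0.505] / [0.495 × 0.380]
  = 0.313100 / 0.188100 = 1.6645
Items needed = n × 23 = 1.6645 × 23 ≈ 38.28 → round up to 39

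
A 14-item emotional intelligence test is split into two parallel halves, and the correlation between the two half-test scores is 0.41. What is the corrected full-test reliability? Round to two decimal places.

0.58

Apply the Spearman-Brown correction with n = 2:
r_full = 2(0.41) / (1 + 0.41)
r_full = 0.8200 / 1.4100 ≈ 0.5816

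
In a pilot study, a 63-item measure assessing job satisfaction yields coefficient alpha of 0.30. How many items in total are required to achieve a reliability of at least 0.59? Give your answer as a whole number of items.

n = [0.59 × 0.70] / [0.30 × 0.41]
  = 0.4130 / 0.1230 = 3.3577
Items needed = n × 63 = 3.3577 × 63 ≈ 211.54 → round up to 212

212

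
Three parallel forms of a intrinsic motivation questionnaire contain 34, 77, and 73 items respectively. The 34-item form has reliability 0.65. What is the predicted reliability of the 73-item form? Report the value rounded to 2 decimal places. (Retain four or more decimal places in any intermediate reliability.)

0.80

The 77-item form is not needed; work directly from the 34-item form with n = 73/34 = 2.1471.
r_{73} = n·r / (1 + (n − 1)·r) = 1.3956 / 1.7456 ≈ 0.7995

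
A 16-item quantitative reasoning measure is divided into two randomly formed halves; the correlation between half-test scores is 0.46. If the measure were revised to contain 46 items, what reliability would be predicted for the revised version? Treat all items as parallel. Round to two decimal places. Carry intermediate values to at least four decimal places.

0.83

Spearman-Brown correction (n = 2): r_full = 2·0.46/(1 + 0.46) = 0.6301
Then adjust to 46 items: n = 46/16 = 2.8750
r_new = n·r_full / (1 + (n − 1)·r_full) = 1.8115 / 2.1814 ≈ 0.8304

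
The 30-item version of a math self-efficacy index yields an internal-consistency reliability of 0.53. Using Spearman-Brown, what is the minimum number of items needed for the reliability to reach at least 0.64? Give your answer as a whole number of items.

n = 0.64(1 − 0.53) / [0.53(1 − 0.64)]
  = 0.3008 / 0.1908 = 1.5765
Items needed = n × 30 = 1.5765 × 30 ≈ 47.30 → round up to 48

48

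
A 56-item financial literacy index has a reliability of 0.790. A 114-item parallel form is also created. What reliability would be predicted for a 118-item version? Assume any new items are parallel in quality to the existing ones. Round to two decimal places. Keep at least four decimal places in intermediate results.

Only the ratio of lengths matters: n = 118/56 = 2.1071
r_{118} = n·r / (1 + (n − 1)·r) = 1.6646 / 1.8746 ≈ 0.8880

0.89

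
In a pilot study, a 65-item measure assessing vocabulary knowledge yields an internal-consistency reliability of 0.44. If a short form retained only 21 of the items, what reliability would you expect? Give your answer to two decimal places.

0.20

n = 21/65 = 0.3231
By Spearman-Brown, r_new = n r / (1 + (n − 1) r).
r_new = (0.3231 × 0.44) / (1 + (0.3231 − 1) × 0.44)
     = 0.1422 / 0.7022 = 0.2025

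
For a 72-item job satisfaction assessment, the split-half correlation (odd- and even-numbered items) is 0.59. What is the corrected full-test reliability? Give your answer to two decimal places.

The full test is twice the length of either half (n = 2).
r_full = 2(0.59) / (1 + 0.59)
       = 1.1800 / 1.5900 = 0.7421

0.74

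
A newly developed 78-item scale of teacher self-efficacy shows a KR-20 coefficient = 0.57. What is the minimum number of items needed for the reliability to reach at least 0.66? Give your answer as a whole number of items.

115

n = 0.66(1 − 0.57) / [0.57(1 − 0.66)]
n = 0.2838 / 0.1938 ≈ 1.4644
So the test needs 1.4644 × 78 ≈ 114.22 items; rounding up, 115.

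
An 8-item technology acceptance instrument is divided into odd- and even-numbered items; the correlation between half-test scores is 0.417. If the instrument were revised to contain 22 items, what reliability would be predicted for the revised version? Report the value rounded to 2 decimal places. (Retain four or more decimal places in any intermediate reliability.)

Spearman-Brown correction (n = 2): r_full = 2·0.417/(1 + 0.417) = 0.5886
Then adjust to 22 items: n = 22/8 = 2.7500
r_new = n·r_full / (1 + (n − 1)·r_full) = 1.6187 / 2.0301 ≈ 0.7973

0.80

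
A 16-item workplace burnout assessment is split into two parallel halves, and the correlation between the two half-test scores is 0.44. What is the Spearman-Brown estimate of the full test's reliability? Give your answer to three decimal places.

0.611

r_full = 2r_hh / (1 + r_hh) = 2 × 0.44 / (1 + 0.44)
       = 0.8800 / 1.4400 = 0.6111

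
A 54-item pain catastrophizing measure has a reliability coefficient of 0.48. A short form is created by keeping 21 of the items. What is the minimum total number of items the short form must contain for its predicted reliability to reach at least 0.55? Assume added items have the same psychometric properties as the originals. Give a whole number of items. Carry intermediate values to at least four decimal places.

Short-form reliability: n = 21/54 = 0.3889; r_21 = n·r/(1+(n−1)r) ≈ 0.2642
Length factor from the short form to reach 0.55: n' = 0.55(1 − 0.2642) / [0.2642(1 − 0.55)] ≈ 3.4039
Items = 3.4039 × 21 ≈ 71.48 → 72

72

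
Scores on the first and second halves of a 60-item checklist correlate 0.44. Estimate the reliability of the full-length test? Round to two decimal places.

0.61

The full test is twice the length of either half (n = 2).
r_full = 2r_hh / (1 + r_hh) = 2 × 0.44 / (1 + 0.44)
       = 0.8800 / 1.4400 = 0.6111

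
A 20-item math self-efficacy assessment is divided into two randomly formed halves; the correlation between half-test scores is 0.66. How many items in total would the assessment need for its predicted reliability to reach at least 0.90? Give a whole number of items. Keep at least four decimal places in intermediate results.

Corrected full-test reliability: r_full = 2 × 0.66 / (1 + 0.66) ≈ 0.7952
n = r_tgt(1 − r_full) / [r_full(1 − r_tgt)] = 0.90 × 0.2048 / (0.7952 × 0.10) ≈ 2.3179
Items = 2.3179 × 20 ≈ 46.36 → 47

47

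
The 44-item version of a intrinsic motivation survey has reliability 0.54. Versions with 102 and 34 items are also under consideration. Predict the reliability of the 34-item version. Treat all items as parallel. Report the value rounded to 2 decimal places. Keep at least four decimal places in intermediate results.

0.48

The 102-item form is not needed; work directly from the 44-item form with n = 34/44 = 0.7727.
r_{34} = n·r / (1 + (n − 1)·r) = 0.4173 / 0.8773 ≈ 0.4757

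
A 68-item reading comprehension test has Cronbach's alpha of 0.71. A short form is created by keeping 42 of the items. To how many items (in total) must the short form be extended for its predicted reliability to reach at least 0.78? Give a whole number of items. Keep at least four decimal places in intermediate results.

99

Short-form reliability: n = 42/68 = 0.6176; r_42 = n·r/(1+(n−1)r) ≈ 0.6019
Then solve for n' with r_old = 0.6019, r_target = 0.78: n' = 0.78(1 − 0.6019)/[0.6019(1 − 0.78)] = 2.3450
Total items = 2.3450 × 42 = 98.49, rounded up to 99.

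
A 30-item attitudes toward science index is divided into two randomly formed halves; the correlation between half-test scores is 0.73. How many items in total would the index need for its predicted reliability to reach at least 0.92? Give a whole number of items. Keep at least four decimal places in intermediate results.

64

Corrected full-test reliability: r_full = 2 × 0.73 / (1 + 0.73) ≈ 0.8439
Solve Spearman-Brown for n: n = 0.92(1 − 0.8439) / [0.8439(1 − 0.92)] = 2.1272
Required items = 2.1272 × 30 = 63.82, so 64 items.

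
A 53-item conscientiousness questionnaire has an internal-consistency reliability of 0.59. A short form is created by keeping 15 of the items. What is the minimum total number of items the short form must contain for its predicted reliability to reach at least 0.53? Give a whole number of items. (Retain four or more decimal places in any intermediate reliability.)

First, r for the 15-item form: n = 15/53 = 0.2830, so r_15 = 0.2830·0.59/(1 + (0.2830 − 1)·0.59) = 0.2894
Then solve for n' with r_old = 0.2894, r_target = 0.53: n' = 0.53(1 − 0.2894)/[0.2894(1 − 0.53)] = 2.7689
Items = 2.7689 × 15 ≈ 41.53 → 42

42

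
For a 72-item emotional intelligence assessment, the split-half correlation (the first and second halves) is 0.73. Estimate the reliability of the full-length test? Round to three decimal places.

r_full = 2r_hh / (1 + r_hh) = 2 × 0.73 / (1 + 0.73)
       = 1.4600 / 1.7300 = 0.8439

0.844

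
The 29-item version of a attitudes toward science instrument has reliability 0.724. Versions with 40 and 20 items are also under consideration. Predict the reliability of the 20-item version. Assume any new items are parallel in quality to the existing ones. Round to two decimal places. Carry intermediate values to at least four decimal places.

The 40-item form is not needed; work directly from the 29-item form with n = 20/29 = 0.6897.
r_{20} = n·r / (1 + (n − 1)·r) = 0.4993 / 0.7753 ≈ 0.6440

0.64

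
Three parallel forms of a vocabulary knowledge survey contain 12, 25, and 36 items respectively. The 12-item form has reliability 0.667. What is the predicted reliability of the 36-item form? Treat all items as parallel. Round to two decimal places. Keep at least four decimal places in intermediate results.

0.86

The 25-item form is not needed; work directly from the 12-item form with n = 36/12 = 3.0000.
r_{36} = n·r / (1 + (n − 1)·r) = 2.0010 / 2.3340 ≈ 0.8573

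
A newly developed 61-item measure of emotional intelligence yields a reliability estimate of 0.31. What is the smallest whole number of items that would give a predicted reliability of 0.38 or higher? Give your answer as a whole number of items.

84

n = 0.38 × (1 − 0.31) / [ 0.31 × (1 − 0.38) ]
  = 0.2622 / 0.1922 = 1.3642
1.3642 × 61 = 83.22 → 84 items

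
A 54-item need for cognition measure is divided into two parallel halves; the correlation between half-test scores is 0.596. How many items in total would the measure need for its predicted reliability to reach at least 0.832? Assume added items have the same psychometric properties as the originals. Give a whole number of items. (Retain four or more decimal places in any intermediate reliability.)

91

Corrected full-test reliability: r_full = 2 × 0.596 / (1 + 0.596) ≈ 0.7469
n = r_tgt(1 − r_full) / [r_full(1 − r_tgt)] = 0.832 × 0.2531 / (0.7469 × 0.168) ≈ 1.6782
Items = 1.6782 × 54 ≈ 90.62 → 91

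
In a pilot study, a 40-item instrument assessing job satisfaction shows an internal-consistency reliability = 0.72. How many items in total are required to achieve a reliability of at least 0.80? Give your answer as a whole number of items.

63

n = 0.80 × (1 − 0.72) / [ 0.72 × (1 − 0.80) ]
  = 0.2240 / 0.1440 = 1.5556
1.5556 × 40 = 62.22 → 63 items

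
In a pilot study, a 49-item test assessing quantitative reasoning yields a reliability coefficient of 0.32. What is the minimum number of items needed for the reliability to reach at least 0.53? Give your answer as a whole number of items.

n = [0.53 × 0.68] / [0.32 × 0.47]
  = 0.3604 / 0.1504 = 2.3963
Items needed = n × 49 = 2.3963 × 49 ≈ 117.42 → round up to 118

118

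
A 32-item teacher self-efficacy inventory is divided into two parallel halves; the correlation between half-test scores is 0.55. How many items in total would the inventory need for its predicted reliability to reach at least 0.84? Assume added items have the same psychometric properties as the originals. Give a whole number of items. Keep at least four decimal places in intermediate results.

Corrected full-test reliability: r_full = 2 × 0.55 / (1 + 0.55) ≈ 0.7097
Solve Spearman-Brown for n: n = 0.84(1 − 0.7097) / [0.7097(1 − 0.84)] = 2.1475
Required items = 2.1475 × 32 = 68.72, so 69 items.

69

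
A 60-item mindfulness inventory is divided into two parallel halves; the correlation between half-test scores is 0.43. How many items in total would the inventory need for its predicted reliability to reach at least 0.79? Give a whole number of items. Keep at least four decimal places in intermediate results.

150

r_full = 2(0.43)/(1 + 0.43) = 0.6014
n = r_tgt(1 − r_full) / [r_full(1 − r_tgt)] = 0.79 × 0.3986 / (0.6014 × 0.21) ≈ 2.4933
Items = 2.4933 × 60 ≈ 149.60 → 150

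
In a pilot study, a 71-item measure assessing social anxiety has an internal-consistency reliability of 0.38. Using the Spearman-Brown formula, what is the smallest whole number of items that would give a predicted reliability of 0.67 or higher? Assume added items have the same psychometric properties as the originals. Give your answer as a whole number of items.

Spearman-Brown solved for the length factor n:
n = r*(1 − r) / [ r (1 − r*) ]
n = 0.67(1 − 0.38) / [0.38(1 − 0.67)]
  = 0.4154 / 0.1254 = 3.3126
So the test needs 3.3126 × 71 ≈ 235.19 items; rounding up, 236.

236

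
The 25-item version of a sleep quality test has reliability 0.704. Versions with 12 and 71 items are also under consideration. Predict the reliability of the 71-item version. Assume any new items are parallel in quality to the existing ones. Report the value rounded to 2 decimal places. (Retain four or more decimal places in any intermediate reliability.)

The 12-item form is not needed; work directly from the 25-item form with n = 71/25 = 2.8400.
r_{71} = n·r / (1 + (n − 1)·r) = 1.9994 / 2.2954 ≈ 0.8710

0.87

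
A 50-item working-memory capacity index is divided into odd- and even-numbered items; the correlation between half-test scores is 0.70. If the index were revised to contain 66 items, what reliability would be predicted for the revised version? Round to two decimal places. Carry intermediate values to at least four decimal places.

0.86

First correct the split-half correlation to full-test reliability: r_full = 2 × 0.70 / (1 + 0.70) ≈ 0.8235
Then adjust to 66 items: n = 66/50 = 1.3200
r_new = n·r_full / (1 + (n − 1)·r_full) = 1.0870 / 1.2635 ≈ 0.8603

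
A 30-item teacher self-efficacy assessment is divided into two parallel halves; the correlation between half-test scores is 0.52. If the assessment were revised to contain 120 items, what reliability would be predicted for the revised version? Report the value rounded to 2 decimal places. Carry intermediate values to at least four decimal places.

Spearman-Brown correction (n = 2): r_full = 2·0.52/(1 + 0.52) = 0.6842
Then adjust to 120 items: n = 120/30 = 4.0000
r_new = n·r_full / (1 + (n − 1)·r_full) = 2.7368 / 3.0526 ≈ 0.8965

0.90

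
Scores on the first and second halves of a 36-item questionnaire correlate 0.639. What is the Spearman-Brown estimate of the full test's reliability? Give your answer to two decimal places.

r_full = 2(0.639) / (1 + 0.639)
r_full = 1.2780 / 1.6390 ≈ 0.7797

0.78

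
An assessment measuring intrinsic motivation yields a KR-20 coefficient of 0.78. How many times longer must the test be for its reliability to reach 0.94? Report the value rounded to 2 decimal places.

4.42

Invert Spearman-Brown to solve for n:
n = r*(1 − r) / [ r (1 − r*) ]
n = [0.94 × 0.22] / [0.78 × 0.06]
n = 0.2068 / 0.0468 ≈ 4.4188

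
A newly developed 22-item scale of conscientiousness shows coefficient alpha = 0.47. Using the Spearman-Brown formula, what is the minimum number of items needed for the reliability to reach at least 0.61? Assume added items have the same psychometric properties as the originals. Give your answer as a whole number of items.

Invert Spearman-Brown to solve for n:
n = r_target (1 − r_old) / [ r_old (1 − r_target) ]
n = 0.61(1 − 0.47) / [0.47(1 − 0.61)]
  = 0.3233 / 0.1833 = 1.7638
Items needed = n × 22 = 1.7638 × 22 ≈ 38.80 → round up to 39

39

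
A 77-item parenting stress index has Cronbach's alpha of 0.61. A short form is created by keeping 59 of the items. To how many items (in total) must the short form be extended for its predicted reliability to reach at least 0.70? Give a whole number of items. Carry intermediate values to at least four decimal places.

First, r for the 59-item form: n = 59/77 = 0.7662, so r_59 = 0.7662·0.61/(1 + (0.7662 − 1)·0.61) = 0.5451
Then solve for n' with r_old = 0.5451, r_target = 0.70: n' = 0.70(1 − 0.5451)/[0.5451(1 − 0.70)] = 1.9472
Items = 1.9472 × 59 ≈ 114.88 → 115

115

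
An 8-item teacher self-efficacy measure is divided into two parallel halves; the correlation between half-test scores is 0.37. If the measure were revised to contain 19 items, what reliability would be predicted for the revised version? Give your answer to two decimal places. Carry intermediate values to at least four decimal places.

Full-test reliability from the split-half r: r_full = 2(0.37)/(1 + 0.37) = 0.5401
Then adjust to 19 items: n = 19/8 = 2.3750
r_new = n·r_full / (1 + (n − 1)·r_full) = 1.2827 / 1.7426 ≈ 0.7361

0.74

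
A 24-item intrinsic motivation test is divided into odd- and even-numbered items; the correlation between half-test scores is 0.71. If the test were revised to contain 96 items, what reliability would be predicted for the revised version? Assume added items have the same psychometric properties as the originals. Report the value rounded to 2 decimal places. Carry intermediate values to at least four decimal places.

0.95

Spearman-Brown correction (n = 2): r_full = 2·0.71/(1 + 0.71) = 0.8304
Then adjust to 96 items: n = 96/24 = 4.0000
r_new = n·r_full / (1 + (n − 1)·r_full) = 3.3216 / 3.4912 ≈ 0.9514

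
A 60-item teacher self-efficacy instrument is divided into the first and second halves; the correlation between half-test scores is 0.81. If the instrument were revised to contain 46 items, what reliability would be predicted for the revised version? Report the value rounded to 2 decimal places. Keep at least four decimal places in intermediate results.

0.87

First correct the split-half correlation to full-test reliability: r_full = 2 × 0.81 / (1 + 0.81) ≈ 0.8950
Then adjust to 46 items: n = 46/60 = 0.7667
r_new = n·r_full / (1 + (n − 1)·r_full) = 0.6862 / 0.7912 ≈ 0.8673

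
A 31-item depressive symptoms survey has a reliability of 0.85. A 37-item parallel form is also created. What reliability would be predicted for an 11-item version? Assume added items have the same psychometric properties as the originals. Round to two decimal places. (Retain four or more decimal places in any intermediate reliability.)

The 37-item form is not needed; work directly from the 31-item form with n = 11/31 = 0.3548.
r_{11} = n·r / (1 + (n − 1)·r) = 0.3016 / 0.4516 ≈ 0.6678

0.67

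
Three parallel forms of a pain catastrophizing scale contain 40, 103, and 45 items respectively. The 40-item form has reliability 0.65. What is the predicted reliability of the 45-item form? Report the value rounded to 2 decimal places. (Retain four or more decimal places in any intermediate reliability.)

0.68

The 103-item form is not needed; work directly from the 40-item form with n = 45/40 = 1.1250.
r_{45} = n·r / (1 + (n − 1)·r) = 0.7313 / 1.0813 ≈ 0.6763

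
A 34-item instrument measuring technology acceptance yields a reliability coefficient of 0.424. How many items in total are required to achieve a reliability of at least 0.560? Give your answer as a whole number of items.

59

Rearranging the Spearman-Brown formula for n,
n = r*(1 − r) / [ r (1 − r*) ]
n = 0.560(1 − 0.424) / [0.424(1 − 0.560)]
n = 0.322560 / 0.186560 ≈ 1.7290
So the test needs 1.7290 × 34 ≈ 58.79 items; rounding up, 59.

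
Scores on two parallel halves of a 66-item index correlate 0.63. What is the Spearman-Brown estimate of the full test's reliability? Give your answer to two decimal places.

0.77

Each half is half the length of the full test, so the full test is n = 2 times a half.
r_full = 2r_hh / (1 + r_hh) = 2 × 0.63 / (1 + 0.63)
r_full = 1.2600 / 1.6300 ≈ 0.7730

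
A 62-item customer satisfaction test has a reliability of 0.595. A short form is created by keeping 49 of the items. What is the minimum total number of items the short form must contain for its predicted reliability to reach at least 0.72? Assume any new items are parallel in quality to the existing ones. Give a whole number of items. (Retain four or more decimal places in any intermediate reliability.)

109

Short-form reliability: n = 49/62 = 0.7903; r_49 = n·r/(1+(n−1)r) ≈ 0.5373
Then solve for n' with r_old = 0.5373, r_target = 0.72: n' = 0.72(1 − 0.5373)/[0.5373(1 − 0.72)] = 2.2144
Total items = 2.2144 × 49 = 108.51, rounded up to 109.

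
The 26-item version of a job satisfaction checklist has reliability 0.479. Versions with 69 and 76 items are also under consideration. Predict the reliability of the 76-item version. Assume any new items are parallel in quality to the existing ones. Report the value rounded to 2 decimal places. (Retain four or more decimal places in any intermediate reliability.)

The 69-item form is not needed; work directly from the 26-item form with n = 76/26 = 2.9231.
r_{76} = n·r / (1 + (n − 1)·r) = 1.4002 / 1.9212 ≈ 0.7288

0.73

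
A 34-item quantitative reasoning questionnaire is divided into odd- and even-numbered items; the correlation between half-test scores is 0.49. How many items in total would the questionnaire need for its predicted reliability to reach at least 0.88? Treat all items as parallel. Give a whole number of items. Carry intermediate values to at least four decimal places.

130

Corrected full-test reliability: r_full = 2 × 0.49 / (1 + 0.49) ≈ 0.6577
Solve Spearman-Brown for n: n = 0.88(1 − 0.6577) / [0.6577(1 − 0.88)] = 3.8166
Items = 3.8166 × 34 ≈ 129.76 → 130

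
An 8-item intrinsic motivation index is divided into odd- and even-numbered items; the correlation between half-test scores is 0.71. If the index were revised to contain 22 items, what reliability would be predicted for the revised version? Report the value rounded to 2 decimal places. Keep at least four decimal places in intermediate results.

0.93

Spearman-Brown correction (n = 2): r_full = 2·0.71/(1 + 0.71) = 0.8304
Length factor from 8 to 22 items: n = 22/8 = 2.7500
r_new = n·r_full / (1 + (n − 1)·r_full) = 2.2836 / 2.4532 ≈ 0.9309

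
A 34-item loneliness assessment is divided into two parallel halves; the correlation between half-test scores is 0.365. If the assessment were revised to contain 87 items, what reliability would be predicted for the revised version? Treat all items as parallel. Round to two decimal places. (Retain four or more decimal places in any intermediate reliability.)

0.75

First correct the split-half correlation to full-test reliability: r_full = 2 × 0.365 / (1 + 0.365) ≈ 0.5348
Then adjust to 87 items: n = 87/34 = 2.5588
r_new = n·r_full / (1 + (n − 1)·r_full) = 1.3684 / 1.8336 ≈ 0.7463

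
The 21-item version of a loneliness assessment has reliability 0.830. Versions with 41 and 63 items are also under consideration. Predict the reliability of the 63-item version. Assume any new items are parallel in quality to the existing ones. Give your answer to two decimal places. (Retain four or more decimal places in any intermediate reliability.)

Only the ratio of lengths matters: n = 63/21 = 3.0000
r_{63} = n·r / (1 + (n − 1)·r) = 2.4900 / 2.6600 ≈ 0.9361

0.94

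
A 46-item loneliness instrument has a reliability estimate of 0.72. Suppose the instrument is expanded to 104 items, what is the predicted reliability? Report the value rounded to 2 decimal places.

0.85

Length ratio n = 104/46 = 2.2609
r_new = 2.2609·0.72 / [1 + (2.2609 − 1)·0.72]
     = 1.6278 / 1.9078 = 0.8532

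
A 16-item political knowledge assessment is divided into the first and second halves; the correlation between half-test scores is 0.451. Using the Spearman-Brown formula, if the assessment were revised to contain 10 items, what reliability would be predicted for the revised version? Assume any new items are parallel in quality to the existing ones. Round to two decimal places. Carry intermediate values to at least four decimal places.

Spearman-Brown correction (n = 2): r_full = 2·0.451/(1 + 0.451) = 0.6216
Then adjust to 10 items: n = 10/16 = 0.6250
r_new = n·r_full / (1 + (n − 1)·r_full) = 0.3885 / 0.7669 ≈ 0.5066

0.51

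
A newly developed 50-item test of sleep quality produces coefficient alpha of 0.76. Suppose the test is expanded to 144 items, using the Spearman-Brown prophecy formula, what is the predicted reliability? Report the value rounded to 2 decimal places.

0.90

The new length is 144/50 = 2.88 times the old.
Apply the Spearman-Brown prophecy formula, r' = nr / [1 + (n − 1)r]:
r_new = 2.88·0.76 / [1 + (2.88 − 1)·0.76]
r_new = 2.1888 / 2.4288 ≈ 0.9012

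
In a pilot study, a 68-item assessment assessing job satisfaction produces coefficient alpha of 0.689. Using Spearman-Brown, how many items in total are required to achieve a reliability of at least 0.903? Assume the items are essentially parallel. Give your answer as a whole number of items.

286

n = [0.903 × 0.311] / [0.689 × 0.097]
  = 0.280833 / 0.066833 = 4.2020
So the test needs 4.2020 × 68 ≈ 285.74 items; rounding up, 286.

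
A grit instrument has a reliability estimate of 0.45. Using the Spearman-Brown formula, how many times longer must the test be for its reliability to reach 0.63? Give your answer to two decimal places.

2.08

Spearman-Brown solved for the length factor n:
n = r_target (1 − r_old) / [ r_old (1 − r_target) ]
n = 0.63 × (1 − 0.45) / [ 0.45 × (1 − 0.63) ]
  = 0.3465 / 0.1665 = 2.0811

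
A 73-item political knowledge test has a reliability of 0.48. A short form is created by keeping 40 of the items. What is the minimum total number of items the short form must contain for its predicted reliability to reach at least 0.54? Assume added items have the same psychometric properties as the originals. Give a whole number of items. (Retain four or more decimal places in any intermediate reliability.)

93

First, r for the 40-item form: n = 40/73 = 0.5479, so r_40 = 0.5479·0.48/(1 + (0.5479 − 1)·0.48) = 0.3359
Then solve for n' with r_old = 0.3359, r_target = 0.54: n' = 0.54(1 − 0.3359)/[0.3359(1 − 0.54)] = 2.3209
Total items = 2.3209 × 40 = 92.84, rounded up to 93.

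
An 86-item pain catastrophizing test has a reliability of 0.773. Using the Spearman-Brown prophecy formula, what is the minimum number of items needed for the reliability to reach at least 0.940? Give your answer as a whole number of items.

n = 0.940 × (1 − 0.773) / [ 0.773 × (1 − 0.940) ]
  = 0.213380 / 0.046380 = 4.6007
4.6007 × 86 = 395.66 → 396 items

396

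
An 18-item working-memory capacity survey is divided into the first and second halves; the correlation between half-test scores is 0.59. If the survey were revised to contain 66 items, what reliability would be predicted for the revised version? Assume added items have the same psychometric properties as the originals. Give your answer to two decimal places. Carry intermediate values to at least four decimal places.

Spearman-Brown correction (n = 2): r_full = 2·0.59/(1 + 0.59) = 0.7421
Length factor from 18 to 66 items: n = 66/18 = 3.6667
r_new = n·r_full / (1 + (n − 1)·r_full) = 2.7211 / 2.9790 ≈ 0.9134

0.91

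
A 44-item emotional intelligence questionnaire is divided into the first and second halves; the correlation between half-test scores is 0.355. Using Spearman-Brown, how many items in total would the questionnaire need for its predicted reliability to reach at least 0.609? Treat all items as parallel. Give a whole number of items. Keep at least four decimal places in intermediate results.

Corrected full-test reliability: r_full = 2 × 0.355 / (1 + 0.355) ≈ 0.5240
n = r_tgt(1 − r_full) / [r_full(1 − r_tgt)] = 0.609 × 0.4760 / (0.5240 × 0.391) ≈ 1.4149
Required items = 1.4149 × 44 = 62.26, so 63 items.

63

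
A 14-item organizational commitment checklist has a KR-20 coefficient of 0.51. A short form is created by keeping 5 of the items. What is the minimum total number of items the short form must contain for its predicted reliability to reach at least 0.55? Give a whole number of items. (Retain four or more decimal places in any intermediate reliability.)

17

Short-form reliability: n = 5/14 = 0.3571; r_5 = n·r/(1+(n−1)r) ≈ 0.2710
Length factor from the short form to reach 0.55: n' = 0.55(1 − 0.2710) / [0.2710(1 − 0.55)] ≈ 3.2878
Total items = 3.2878 × 5 = 16.44, rounded up to 17.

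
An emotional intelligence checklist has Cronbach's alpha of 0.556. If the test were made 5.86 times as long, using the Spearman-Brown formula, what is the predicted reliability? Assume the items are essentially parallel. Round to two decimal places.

0.88

r_new = (5.86 × 0.556) / (1 + (5.86 − 1) × 0.556)
     = 3.2582 / 3.7022 = 0.8801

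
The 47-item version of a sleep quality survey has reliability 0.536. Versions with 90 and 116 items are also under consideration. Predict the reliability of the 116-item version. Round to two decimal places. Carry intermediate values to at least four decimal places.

Only the ratio of lengths matters: n = 116/47 = 2.4681
r_{116} = n·r / (1 + (n − 1)·r) = 1.3229 / 1.7869 ≈ 0.7403

0.74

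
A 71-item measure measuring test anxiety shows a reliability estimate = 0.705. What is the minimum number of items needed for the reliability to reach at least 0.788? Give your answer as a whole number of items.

111

n = [0.788 × 0.295] / [0.705 × 0.212]
  = 0.232460 / 0.149460 = 1.5553
Items needed = n × 71 = 1.5553 × 71 ≈ 110.43 → round up to 111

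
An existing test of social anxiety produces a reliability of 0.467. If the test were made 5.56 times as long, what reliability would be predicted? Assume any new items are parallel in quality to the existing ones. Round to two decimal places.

0.83

Spearman-Brown: r_new = n·r / (1 + (n − 1)·r)
r_new = (5.56 × 0.467) / (1 + (5.56 − 1) × 0.467)
r_new = 2.5965 / 3.1295 ≈ 0.8297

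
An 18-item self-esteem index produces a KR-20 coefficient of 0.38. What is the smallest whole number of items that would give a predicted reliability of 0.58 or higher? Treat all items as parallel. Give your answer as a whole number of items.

41

Rearranging the Spearman-Brown formula for n,
n = r_target (1 − r_old) / [ r_old (1 − r_target) ]
n = [0.58 × 0.62] / [0.38 × 0.42]
  = 0.3596 / 0.1596 = 2.2531
2.2531 × 18 = 40.56 → 41 items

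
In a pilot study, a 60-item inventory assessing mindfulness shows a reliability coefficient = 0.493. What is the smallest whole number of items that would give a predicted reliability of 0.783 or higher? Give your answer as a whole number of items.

223

n = 0.783 × (1 − 0.493) / [ 0.493 × (1 − 0.783) ]
n = 0.396981 / 0.106981 ≈ 3.7108
Items needed = n × 60 = 3.7108 × 60 ≈ 222.65 → round up to 223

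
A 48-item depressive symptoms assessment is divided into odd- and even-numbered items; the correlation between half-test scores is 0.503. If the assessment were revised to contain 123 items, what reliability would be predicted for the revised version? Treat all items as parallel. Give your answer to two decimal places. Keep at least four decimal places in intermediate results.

First correct the split-half correlation to full-test reliability: r_full = 2 × 0.503 / (1 + 0.503) ≈ 0.6693
Then adjust to 123 items: n = 123/48 = 2.5625
r_new = n·r_full / (1 + (n − 1)·r_full) = 1.7151 / 2.0458 ≈ 0.8384

0.84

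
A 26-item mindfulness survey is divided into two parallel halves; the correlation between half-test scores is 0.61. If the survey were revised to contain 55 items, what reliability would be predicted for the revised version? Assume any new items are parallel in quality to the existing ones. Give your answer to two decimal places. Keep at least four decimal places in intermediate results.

0.87

Spearman-Brown correction (n = 2): r_full = 2·0.61/(1 + 0.61) = 0.7578
Length factor from 26 to 55 items: n = 55/26 = 2.1154
r_new = n·r_full / (1 + (n − 1)·r_full) = 1.6031 / 1.8453 ≈ 0.8687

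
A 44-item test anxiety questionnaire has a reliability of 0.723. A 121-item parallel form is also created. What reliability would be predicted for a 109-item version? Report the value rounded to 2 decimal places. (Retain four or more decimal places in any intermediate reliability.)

Only the ratio of lengths matters: n = 109/44 = 2.4773
r_{109} = n·r / (1 + (n − 1)·r) = 1.7911 / 2.0681 ≈ 0.8661

0.87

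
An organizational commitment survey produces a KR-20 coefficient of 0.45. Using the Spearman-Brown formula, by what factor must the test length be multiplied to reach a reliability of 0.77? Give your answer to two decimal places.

4.09

n = 0.77(1 − 0.45) / [0.45(1 − 0.77)]
n = 0.4235 / 0.1035 ≈ 4.0918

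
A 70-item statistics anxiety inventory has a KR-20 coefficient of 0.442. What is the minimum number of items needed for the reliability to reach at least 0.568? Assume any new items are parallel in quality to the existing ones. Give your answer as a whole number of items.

117

n = 0.568(1 − 0.442) / [0.442(1 − 0.568)]
n = 0.316944 / 0.190944 ≈ 1.6599
1.6599 × 70 = 116.19 → 117 items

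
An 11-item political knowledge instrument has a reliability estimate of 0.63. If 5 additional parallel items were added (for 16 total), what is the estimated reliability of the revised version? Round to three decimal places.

0.712

n = 16/11 = 1.4545
Apply the Spearman-Brown prophecy formula, r' = nr / [1 + (n − 1)r]:
r_new = 1.4545·0.63 / [1 + (1.4545 − 1)·0.63]
     = 0.9163 / 1.2863 = 0.7124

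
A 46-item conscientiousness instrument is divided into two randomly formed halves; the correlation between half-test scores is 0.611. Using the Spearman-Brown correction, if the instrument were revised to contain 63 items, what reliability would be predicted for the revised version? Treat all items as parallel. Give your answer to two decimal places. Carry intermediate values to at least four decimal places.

0.81

First correct the split-half correlation to full-test reliability: r_full = 2 × 0.611 / (1 + 0.611) ≈ 0.7585
Then adjust to 63 items: n = 63/46 = 1.3696
r_new = n·r_full / (1 + (n − 1)·r_full) = 1.0388 / 1.2803 ≈ 0.8114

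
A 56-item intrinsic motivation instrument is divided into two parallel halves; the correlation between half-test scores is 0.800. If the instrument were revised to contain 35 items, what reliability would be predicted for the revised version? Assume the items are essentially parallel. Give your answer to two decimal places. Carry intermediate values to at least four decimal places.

0.83

Spearman-Brown correction (n = 2): r_full = 2·0.800/(1 + 0.800) = 0.8889
Then adjust to 35 items: n = 35/56 = 0.6250
r_new = n·r_full / (1 + (n − 1)·r_full) = 0.5556 / 0.6667 ≈ 0.8334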